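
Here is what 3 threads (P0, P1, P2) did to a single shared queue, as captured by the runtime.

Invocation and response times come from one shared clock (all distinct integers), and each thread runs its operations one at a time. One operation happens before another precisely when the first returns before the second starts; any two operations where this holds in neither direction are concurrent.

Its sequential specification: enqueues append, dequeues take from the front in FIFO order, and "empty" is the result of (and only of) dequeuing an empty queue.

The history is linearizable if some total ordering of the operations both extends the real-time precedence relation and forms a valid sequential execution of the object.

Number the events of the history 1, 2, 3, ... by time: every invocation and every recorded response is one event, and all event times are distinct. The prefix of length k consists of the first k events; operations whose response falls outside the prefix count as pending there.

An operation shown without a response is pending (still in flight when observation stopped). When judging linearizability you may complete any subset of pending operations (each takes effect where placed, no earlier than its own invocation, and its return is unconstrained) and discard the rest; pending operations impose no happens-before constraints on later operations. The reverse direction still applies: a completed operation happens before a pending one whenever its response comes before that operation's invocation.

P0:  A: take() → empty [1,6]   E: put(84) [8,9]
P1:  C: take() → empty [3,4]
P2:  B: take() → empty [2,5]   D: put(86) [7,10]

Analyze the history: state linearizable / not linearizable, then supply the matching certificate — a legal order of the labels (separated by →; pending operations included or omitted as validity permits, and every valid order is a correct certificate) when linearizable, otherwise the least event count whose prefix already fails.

step 1: A take() → empty — queue <>
step 2: B take() → empty — queue <>
step 3: C take() → empty — queue <>
step 4: D put(86) — queue <86>
step 5: E put(84) — queue <86,84>

linearizable — witness: A → B → C → D → E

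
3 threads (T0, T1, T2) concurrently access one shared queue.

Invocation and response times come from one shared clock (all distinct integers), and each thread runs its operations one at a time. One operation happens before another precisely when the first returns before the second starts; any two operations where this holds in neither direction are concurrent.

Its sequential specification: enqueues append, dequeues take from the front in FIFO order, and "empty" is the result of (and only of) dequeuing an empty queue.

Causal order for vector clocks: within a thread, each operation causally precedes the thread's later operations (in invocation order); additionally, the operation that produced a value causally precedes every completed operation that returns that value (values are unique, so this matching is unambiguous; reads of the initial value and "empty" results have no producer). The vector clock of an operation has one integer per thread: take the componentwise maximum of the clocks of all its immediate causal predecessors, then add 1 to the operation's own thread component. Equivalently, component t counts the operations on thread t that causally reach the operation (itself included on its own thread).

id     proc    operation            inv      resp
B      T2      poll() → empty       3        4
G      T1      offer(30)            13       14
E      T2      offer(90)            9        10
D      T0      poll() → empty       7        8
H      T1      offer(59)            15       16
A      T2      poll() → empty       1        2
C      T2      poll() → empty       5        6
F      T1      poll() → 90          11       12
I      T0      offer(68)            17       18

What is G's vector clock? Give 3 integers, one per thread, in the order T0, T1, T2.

(0, 2, 4)

A, invoked 1, has no incoming edges; only T2's bump applies → (0, 0, 1)
D, invoked 7, has no incoming edges; only T0's bump applies → (1, 0, 0)
VC(B, invoked at 3): max of VC(A)=(0, 0, 1), then +1 on thread T2 → (0, 0, 2)
VC(I, invoked at 17): max of VC(D)=(1, 0, 0), then +1 on thread T0 → (2, 0, 0)
VC(C, invoked at 5): max of VC(B)=(0, 0, 2), then +1 on thread T2 → (0, 0, 3)
VC(E, invoked at 9): max of VC(C)=(0, 0, 3), then +1 on thread T2 → (0, 0, 4)
VC(F, invoked at 11): max of VC(E)=(0, 0, 4), then +1 on thread T1 → (0, 1, 4)
VC(G, invoked at 13): max of VC(F)=(0, 1, 4), then +1 on thread T1 → (0, 2, 4)
VC(H, invoked at 15): max of VC(G)=(0, 2, 4), then +1 on thread T1 → (0, 3, 4)
target: VC(G) = (0, 2, 4)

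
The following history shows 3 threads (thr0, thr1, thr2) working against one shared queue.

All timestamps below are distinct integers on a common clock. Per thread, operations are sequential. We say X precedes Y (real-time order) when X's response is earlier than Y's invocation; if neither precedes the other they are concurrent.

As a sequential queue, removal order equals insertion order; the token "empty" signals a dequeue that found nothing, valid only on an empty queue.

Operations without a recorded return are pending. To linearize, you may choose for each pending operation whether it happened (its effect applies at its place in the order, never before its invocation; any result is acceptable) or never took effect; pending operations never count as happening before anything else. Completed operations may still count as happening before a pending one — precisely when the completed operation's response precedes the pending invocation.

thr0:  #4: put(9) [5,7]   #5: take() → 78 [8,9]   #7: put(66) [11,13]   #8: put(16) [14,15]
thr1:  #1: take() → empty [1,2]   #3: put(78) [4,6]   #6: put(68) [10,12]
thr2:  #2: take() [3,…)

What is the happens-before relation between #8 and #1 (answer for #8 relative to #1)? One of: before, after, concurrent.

after

#8 spans [14,15], #1 spans [1,2]
resp(#1)=2 < inv(#8)=14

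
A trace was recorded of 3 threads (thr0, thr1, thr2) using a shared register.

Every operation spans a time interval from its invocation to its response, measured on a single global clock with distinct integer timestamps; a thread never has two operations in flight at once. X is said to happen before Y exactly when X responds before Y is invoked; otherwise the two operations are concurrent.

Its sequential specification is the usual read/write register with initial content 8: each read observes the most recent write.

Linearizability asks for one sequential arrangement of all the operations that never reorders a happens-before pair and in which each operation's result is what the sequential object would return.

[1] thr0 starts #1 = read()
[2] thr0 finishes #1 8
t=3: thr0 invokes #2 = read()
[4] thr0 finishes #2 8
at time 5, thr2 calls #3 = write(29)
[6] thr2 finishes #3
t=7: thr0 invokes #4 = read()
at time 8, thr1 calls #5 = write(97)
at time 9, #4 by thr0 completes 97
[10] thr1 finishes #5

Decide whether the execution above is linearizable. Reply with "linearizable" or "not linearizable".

linearizable

a witness: #1, #2, #3, #5, #4
step 1: #1 read() → 8 — value 8
step 2: #2 read() → 8 — value 8
step 3: #3 write(29) — value 29
step 4: #5 write(97) — value 97
step 5: #4 read() → 97 — value 97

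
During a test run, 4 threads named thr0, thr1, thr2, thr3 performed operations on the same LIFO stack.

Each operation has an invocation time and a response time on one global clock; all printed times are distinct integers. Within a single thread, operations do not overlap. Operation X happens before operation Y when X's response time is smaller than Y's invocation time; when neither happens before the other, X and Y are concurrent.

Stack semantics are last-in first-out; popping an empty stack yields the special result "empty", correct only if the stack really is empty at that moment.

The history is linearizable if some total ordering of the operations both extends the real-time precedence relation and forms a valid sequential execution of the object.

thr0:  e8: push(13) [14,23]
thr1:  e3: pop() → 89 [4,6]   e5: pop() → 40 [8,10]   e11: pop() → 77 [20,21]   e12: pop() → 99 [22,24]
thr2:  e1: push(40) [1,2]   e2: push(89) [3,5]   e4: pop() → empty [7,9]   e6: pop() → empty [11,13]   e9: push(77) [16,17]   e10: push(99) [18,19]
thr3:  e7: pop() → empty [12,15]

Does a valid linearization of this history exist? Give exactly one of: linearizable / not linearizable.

prefix check: 1..20 passes, 1..21 fails once e11's time-21 response joins
checked exhaustively: 8 real-time-consistent orders of 10 completed operations, zero legal LIFO stack replays
include/drop combinations of the 1 pending operation (e8) were all tried; none helps
take e1, e2, e3, e4, e5, e6, e7, e9, e10, e11 (pending dropped): step 4 already fails, because e4 pop() → empty cannot occur there
take e1, e2, e3, e4, e5, e7, e6, e9, e10, e11 (pending dropped): step 4 already fails, because e4 pop() → empty cannot occur there

not linearizable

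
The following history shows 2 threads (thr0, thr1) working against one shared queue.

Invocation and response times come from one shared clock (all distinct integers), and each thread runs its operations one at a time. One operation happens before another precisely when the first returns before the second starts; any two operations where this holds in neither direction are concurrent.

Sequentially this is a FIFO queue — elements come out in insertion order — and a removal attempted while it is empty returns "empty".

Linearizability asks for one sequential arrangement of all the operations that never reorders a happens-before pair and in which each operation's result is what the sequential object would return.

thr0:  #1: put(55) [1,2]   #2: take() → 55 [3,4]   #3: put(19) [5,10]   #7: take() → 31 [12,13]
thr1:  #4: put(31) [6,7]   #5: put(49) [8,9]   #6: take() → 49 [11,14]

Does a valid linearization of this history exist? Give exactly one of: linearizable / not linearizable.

one valid linearization: #1, #2, #4, #5, #3, #7, #6
step 1: #1 put(55) — queue <55>
step 2: #2 take() → 55 — queue <>
step 3: #4 put(31) — queue <31>
step 4: #5 put(49) — queue <31,49>
step 5: #3 put(19) — queue <31,49,19>
step 6: #7 take() → 31 — queue <49,19>
step 7: #6 take() → 49 — queue <19>

linearizable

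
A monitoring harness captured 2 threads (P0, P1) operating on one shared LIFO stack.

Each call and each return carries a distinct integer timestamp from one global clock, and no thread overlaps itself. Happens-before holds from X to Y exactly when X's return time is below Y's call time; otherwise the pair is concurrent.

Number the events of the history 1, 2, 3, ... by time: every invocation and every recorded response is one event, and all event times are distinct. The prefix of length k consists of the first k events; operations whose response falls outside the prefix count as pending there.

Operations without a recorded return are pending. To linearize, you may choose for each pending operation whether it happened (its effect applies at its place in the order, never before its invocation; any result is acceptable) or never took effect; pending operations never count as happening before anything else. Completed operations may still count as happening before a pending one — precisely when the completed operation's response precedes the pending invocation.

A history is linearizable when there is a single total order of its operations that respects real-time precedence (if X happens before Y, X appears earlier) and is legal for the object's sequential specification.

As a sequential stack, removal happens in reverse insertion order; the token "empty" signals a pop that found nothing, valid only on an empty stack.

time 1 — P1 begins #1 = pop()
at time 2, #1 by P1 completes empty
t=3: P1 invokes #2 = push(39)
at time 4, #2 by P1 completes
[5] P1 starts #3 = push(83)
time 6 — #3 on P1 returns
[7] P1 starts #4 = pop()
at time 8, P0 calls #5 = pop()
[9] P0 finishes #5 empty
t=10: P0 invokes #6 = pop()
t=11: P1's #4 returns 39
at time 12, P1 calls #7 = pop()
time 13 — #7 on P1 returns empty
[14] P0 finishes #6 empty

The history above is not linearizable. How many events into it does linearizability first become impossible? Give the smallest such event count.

9

a valid linearization of events 1..8 exists, for instance #1, #2, #3:
step 1: #1 pop() → empty — stack <>
step 2: #2 push(39) — stack <39>
step 3: #3 push(83) — stack <39,83>
once event 9 joins (#5's response, time 9), exhaustive search finds no witness
including or dropping the 1 pending operation (#4) in any combination fails
one such order, #1, #2, #3, #5 (pending dropped), breaks at step 4 where #5 pop() → empty is illegal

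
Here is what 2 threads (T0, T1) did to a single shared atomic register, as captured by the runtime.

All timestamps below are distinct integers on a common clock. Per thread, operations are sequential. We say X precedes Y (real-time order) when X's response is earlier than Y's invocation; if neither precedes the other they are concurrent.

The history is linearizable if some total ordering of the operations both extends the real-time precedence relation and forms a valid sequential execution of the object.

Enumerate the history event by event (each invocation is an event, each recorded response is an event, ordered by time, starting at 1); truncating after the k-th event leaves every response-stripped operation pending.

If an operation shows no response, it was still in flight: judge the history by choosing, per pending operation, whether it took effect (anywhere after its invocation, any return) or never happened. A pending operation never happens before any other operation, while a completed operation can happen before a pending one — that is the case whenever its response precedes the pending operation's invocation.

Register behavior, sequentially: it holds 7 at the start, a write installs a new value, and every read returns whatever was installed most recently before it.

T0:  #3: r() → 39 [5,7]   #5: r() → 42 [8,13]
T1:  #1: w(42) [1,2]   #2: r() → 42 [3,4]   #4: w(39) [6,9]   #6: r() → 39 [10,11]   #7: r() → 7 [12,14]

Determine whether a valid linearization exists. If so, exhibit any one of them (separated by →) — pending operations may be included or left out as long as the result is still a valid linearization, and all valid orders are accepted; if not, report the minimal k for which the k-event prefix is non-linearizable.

the violation lands at event 13, #5's response at time 13: events 1..12 linearize, events 1..13 do not
real-time-consistent orders of the 6 completed operations: 5 — all fail the atomic register replay
no completion choice of the 1 pending operation (#7) rescues it — every subset was tried
take #1, #2, #3, #4, #5, #6 (pending dropped): step 3 already fails, because #3 r() → 39 cannot occur there
take #1, #2, #3, #4, #6, #5 (pending dropped): step 3 already fails, because #3 r() → 39 cannot occur there

not linearizable — minimal violating prefix: 13 events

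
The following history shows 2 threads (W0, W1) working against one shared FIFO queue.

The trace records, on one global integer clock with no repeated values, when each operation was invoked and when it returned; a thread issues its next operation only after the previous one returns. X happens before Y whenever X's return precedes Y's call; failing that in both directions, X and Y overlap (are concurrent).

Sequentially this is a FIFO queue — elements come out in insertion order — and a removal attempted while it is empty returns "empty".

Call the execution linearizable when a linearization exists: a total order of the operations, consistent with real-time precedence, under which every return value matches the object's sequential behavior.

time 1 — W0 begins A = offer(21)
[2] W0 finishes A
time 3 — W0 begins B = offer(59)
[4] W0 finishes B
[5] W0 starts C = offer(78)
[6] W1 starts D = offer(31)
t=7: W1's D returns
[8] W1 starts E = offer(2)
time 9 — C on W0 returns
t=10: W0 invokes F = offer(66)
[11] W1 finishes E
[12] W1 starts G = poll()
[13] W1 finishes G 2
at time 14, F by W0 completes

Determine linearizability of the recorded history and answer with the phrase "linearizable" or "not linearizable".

not linearizable

prefix check: 1..12 passes, 1..13 fails once G's time-13 response joins
the 6 completed operations admit 3 real-time orders; each fails the FIFO queue replay
completion choices over the 1 pending operation (F) were checked; none helps
e.g. A, B, C, D, E, G (pending dropped): illegal at step 6, since G poll() → 2 cannot apply there
e.g. A, B, D, C, E, G (pending dropped): illegal at step 6, since G poll() → 2 cannot apply there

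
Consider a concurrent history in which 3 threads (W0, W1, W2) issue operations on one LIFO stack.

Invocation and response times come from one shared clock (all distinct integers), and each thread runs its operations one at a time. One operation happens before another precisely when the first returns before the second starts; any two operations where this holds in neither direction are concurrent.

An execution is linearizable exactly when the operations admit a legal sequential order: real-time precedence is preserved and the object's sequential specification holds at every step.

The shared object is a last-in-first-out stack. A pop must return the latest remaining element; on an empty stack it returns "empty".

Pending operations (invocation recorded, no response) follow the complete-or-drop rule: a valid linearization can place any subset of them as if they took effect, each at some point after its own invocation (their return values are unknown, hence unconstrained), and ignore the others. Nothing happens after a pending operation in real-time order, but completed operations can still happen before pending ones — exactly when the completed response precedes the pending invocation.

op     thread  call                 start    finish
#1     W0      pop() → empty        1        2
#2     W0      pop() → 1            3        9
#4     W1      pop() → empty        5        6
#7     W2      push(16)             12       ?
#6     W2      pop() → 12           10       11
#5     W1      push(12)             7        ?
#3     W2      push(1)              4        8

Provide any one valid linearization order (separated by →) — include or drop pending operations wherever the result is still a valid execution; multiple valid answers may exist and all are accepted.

#1 → #3 → #2 → #4 → #5 → #6

step 1: #1 pop() → empty — stack <>
step 2: #3 push(1) — stack <1>
step 3: #2 pop() → 1 — stack <>
step 4: #4 pop() → empty — stack <>
step 5: #5 push(12) (pending, included) — stack <12>
step 6: #6 pop() → 12 — stack <>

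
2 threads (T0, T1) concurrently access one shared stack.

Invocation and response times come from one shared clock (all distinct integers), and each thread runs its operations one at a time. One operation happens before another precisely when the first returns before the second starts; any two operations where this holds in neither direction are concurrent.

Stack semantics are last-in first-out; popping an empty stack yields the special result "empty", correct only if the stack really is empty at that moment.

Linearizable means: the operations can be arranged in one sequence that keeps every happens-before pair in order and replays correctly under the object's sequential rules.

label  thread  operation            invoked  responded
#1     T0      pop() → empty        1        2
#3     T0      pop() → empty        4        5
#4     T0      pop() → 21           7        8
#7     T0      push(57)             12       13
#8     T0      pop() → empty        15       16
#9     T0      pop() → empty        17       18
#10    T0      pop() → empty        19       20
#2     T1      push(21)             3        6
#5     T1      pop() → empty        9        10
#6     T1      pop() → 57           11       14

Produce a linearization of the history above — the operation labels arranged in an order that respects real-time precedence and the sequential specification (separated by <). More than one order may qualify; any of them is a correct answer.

step 1: #1 pop() → empty — stack <>
step 2: #3 pop() → empty — stack <>
step 3: #2 push(21) — stack <21>
step 4: #4 pop() → 21 — stack <>
step 5: #5 pop() → empty — stack <>
step 6: #7 push(57) — stack <57>
step 7: #6 pop() → 57 — stack <>
step 8: #8 pop() → empty — stack <>
step 9: #9 pop() → empty — stack <>
step 10: #10 pop() → empty — stack <>

#1 < #3 < #2 < #4 < #5 < #7 < #6 < #8 < #9 < #10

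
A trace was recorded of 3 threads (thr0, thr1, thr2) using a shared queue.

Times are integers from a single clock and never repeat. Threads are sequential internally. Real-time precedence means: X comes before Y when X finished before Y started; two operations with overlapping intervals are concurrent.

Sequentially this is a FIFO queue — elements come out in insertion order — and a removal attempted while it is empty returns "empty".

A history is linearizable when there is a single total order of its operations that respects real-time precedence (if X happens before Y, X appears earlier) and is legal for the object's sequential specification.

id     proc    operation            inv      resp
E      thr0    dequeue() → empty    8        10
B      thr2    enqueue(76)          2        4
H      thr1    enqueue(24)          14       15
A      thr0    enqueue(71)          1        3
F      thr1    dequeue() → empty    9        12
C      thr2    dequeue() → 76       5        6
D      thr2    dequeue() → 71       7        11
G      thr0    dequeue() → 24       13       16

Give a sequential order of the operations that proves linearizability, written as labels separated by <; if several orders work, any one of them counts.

step 1: B enqueue(76) — queue <76>
step 2: A enqueue(71) — queue <76,71>
step 3: C dequeue() → 76 — queue <71>
step 4: D dequeue() → 71 — queue <>
step 5: E dequeue() → empty — queue <>
step 6: F dequeue() → empty — queue <>
step 7: H enqueue(24) — queue <24>
step 8: G dequeue() → 24 — queue <>

B < A < C < D < E < F < H < G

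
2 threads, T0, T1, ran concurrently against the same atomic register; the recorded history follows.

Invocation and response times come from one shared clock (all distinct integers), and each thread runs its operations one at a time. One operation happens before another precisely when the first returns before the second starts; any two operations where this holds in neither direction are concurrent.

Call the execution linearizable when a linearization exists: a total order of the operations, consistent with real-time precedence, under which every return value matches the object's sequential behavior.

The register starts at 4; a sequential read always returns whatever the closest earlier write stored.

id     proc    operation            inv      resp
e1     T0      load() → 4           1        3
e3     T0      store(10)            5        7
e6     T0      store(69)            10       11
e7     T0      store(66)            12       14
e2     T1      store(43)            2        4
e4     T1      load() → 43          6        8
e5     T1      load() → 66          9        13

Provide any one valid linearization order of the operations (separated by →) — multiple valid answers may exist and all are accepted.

e1 → e2 → e4 → e3 → e6 → e7 → e5

after step 1 (e1 load() → 4): value 4
after step 2 (e2 store(43)): value 43
after step 3 (e4 load() → 43): value 43
after step 4 (e3 store(10)): value 10
after step 5 (e6 store(69)): value 69
after step 6 (e7 store(66)): value 66
after step 7 (e5 load() → 66): value 66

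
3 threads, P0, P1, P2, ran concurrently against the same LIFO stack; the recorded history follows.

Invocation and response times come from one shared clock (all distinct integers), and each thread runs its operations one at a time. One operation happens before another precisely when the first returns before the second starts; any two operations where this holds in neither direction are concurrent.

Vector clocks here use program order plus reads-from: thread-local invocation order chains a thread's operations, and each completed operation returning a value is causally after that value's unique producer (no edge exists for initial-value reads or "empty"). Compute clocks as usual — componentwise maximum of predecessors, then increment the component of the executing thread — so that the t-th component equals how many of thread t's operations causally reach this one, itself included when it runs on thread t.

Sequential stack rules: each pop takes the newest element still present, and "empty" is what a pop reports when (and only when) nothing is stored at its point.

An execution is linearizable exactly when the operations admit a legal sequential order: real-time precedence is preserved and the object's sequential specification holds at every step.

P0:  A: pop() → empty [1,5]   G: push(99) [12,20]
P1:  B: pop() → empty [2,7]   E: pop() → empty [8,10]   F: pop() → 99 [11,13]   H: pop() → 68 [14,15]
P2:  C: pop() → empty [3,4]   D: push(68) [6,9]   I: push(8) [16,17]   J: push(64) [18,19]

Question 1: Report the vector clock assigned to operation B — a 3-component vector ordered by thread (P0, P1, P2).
C, invoked 3, has no incoming edges; only P2's bump applies → (0, 0, 1)
B, invoked 2, has no incoming edges; only P1's bump applies → (0, 1, 0)
A, invoked 1, has no incoming edges; only P0's bump applies → (1, 0, 0)
D (invocation 6): componentwise max over VC(C)=(0, 0, 1), +1 at P2, giving (0, 0, 2)
E (invocation 8): componentwise max over VC(B)=(0, 1, 0), +1 at P1, giving (0, 2, 0)
G (invocation 12): componentwise max over VC(A)=(1, 0, 0), +1 at P0, giving (2, 0, 0)
I (invocation 16): componentwise max over VC(D)=(0, 0, 2), +1 at P2, giving (0, 0, 3)
J (invocation 18): componentwise max over VC(I)=(0, 0, 3), +1 at P2, giving (0, 0, 4)
F (invocation 11): componentwise max over VC(E)=(0, 2, 0), VC(G)=(2, 0, 0), +1 at P1, giving (2, 3, 0)
H (invocation 14): componentwise max over VC(D)=(0, 0, 2), VC(F)=(2, 3, 0), +1 at P1, giving (2, 4, 2)
target: VC(B) = (0, 1, 0)

(0, 1, 0)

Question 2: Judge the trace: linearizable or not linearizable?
a witness: A, B, C, E, D, G, F, H, I, J
1. A pop() → empty, leaving stack <>
2. B pop() → empty, leaving stack <>
3. C pop() → empty, leaving stack <>
4. E pop() → empty, leaving stack <>
5. D push(68), leaving stack <68>
6. G push(99), leaving stack <68,99>
7. F pop() → 99, leaving stack <68>
8. H pop() → 68, leaving stack <>
9. I push(8), leaving stack <8>
10. J push(64), leaving stack <8,64>

linearizable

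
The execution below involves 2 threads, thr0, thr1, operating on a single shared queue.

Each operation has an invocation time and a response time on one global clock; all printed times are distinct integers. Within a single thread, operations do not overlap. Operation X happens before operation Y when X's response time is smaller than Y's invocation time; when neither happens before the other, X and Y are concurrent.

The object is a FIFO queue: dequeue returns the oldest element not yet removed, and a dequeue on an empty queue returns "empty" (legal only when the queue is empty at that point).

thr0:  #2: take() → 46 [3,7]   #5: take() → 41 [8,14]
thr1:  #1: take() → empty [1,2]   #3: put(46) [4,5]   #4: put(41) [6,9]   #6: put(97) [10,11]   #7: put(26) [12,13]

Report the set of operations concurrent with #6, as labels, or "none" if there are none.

#5

#6 spans [10,11]: anything still running between times 10 and 11 counts as concurrent
#1 [1,2]: before
#2 [3,7]: before
#3 [4,5]: before
#4 [6,9]: before
#5 [8,14]: concurrent
#7 [12,13]: after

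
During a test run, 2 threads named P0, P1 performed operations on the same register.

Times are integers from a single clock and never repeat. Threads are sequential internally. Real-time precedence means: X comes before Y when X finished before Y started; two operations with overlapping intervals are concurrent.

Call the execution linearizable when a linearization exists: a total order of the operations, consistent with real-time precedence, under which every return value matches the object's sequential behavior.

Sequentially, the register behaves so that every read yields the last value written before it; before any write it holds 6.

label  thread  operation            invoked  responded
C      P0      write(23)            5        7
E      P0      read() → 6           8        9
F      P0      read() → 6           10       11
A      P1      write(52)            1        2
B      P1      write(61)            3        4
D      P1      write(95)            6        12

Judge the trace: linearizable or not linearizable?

not linearizable

the violation lands at event 9, E's response at time 9: events 1..8 linearize, events 1..9 do not
the sole real-time-consistent order of 4 completed operations fails the register replay
no escape via the 1 pending operation (D): every completion choice fails
one such order, A, B, C, E (pending dropped), breaks at step 4 where E read() → 6 is illegal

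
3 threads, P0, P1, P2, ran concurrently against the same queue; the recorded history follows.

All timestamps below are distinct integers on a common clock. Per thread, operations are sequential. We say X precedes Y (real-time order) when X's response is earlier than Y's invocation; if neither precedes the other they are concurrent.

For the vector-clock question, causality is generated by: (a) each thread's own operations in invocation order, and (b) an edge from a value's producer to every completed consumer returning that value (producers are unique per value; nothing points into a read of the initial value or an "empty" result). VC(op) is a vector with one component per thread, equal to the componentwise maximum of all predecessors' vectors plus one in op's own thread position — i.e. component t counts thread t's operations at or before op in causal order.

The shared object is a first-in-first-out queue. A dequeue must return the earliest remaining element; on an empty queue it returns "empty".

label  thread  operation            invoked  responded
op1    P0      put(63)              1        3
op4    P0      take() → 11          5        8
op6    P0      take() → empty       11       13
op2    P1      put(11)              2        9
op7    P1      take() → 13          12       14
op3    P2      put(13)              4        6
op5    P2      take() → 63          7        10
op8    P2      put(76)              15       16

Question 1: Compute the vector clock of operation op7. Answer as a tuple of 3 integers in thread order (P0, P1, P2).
(0, 2, 1)

root op op3, invoked 4: fresh clock plus P2's own tick → (0, 0, 1)
root op op2, invoked 2: fresh clock plus P1's own tick → (0, 1, 0)
root op op1, invoked 1: fresh clock plus P0's own tick → (1, 0, 0)
from VC(op2)=(0, 1, 0), VC(op3)=(0, 0, 1), op7 (invoked 12) maxes components and bumps P1 → (0, 2, 1)
from VC(op1)=(1, 0, 0), VC(op3)=(0, 0, 1), op5 (invoked 7) maxes components and bumps P2 → (1, 0, 2)
from VC(op1)=(1, 0, 0), VC(op2)=(0, 1, 0), op4 (invoked 5) maxes components and bumps P0 → (2, 1, 0)
from VC(op5)=(1, 0, 2), op8 (invoked 15) maxes components and bumps P2 → (1, 0, 3)
from VC(op4)=(2, 1, 0), op6 (invoked 11) maxes components and bumps P0 → (3, 1, 0)
target: VC(op7) = (0, 2, 1)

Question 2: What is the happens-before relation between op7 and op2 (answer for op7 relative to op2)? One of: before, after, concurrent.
after

op7 spans [12,14], op2 spans [2,9]
resp(op2)=9 < inv(op7)=12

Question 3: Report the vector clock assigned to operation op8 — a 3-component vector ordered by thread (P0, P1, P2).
(1, 0, 3)

VC(op3, invoked at 4): no causal predecessors; +1 on P2 → (0, 0, 1)
VC(op2, invoked at 2): no causal predecessors; +1 on P1 → (0, 1, 0)
VC(op1, invoked at 1): no causal predecessors; +1 on P0 → (1, 0, 0)
op7 (invocation 12): componentwise max over VC(op2)=(0, 1, 0), VC(op3)=(0, 0, 1), +1 at P1, giving (0, 2, 1)
op5 (invocation 7): componentwise max over VC(op1)=(1, 0, 0), VC(op3)=(0, 0, 1), +1 at P2, giving (1, 0, 2)
op4 (invocation 5): componentwise max over VC(op1)=(1, 0, 0), VC(op2)=(0, 1, 0), +1 at P0, giving (2, 1, 0)
op8 (invocation 15): componentwise max over VC(op5)=(1, 0, 2), +1 at P2, giving (1, 0, 3)
op6 (invocation 11): componentwise max over VC(op4)=(2, 1, 0), +1 at P0, giving (3, 1, 0)
target: VC(op8) = (1, 0, 3)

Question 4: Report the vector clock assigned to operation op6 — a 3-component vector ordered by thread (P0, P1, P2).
(3, 1, 0)

invoked at 4, op3 has no predecessors; its own P2 bump gives (0, 0, 1)
invoked at 2, op2 has no predecessors; its own P1 bump gives (0, 1, 0)
invoked at 1, op1 has no predecessors; its own P0 bump gives (1, 0, 0)
invoked at 12, op7 merges VC(op2)=(0, 1, 0), VC(op3)=(0, 0, 1) and bumps P1's slot → (0, 2, 1)
invoked at 7, op5 merges VC(op1)=(1, 0, 0), VC(op3)=(0, 0, 1) and bumps P2's slot → (1, 0, 2)
invoked at 5, op4 merges VC(op1)=(1, 0, 0), VC(op2)=(0, 1, 0) and bumps P0's slot → (2, 1, 0)
invoked at 15, op8 merges VC(op5)=(1, 0, 2) and bumps P2's slot → (1, 0, 3)
invoked at 11, op6 merges VC(op4)=(2, 1, 0) and bumps P0's slot → (3, 1, 0)
target: VC(op6) = (3, 1, 0)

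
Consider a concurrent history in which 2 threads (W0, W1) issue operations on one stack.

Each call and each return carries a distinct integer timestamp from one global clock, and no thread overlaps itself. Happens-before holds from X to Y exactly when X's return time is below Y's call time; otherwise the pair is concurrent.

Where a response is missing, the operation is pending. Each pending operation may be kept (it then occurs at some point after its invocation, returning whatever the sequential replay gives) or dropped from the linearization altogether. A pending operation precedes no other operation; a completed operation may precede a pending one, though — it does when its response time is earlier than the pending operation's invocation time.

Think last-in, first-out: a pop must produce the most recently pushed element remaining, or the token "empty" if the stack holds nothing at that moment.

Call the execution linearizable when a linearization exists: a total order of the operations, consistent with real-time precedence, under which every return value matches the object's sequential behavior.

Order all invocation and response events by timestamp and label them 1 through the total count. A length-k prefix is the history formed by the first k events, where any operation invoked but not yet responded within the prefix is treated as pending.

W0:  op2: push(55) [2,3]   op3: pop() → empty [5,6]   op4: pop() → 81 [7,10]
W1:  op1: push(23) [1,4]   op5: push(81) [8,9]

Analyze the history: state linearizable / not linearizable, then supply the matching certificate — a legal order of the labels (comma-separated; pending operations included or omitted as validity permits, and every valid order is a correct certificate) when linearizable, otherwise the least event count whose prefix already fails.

not linearizable — minimal violating prefix: 6 events

prefix check: 1..5 passes, 1..6 fails once op3's time-6 response joins
checked exhaustively: 2 real-time-consistent orders of 3 completed operations, zero legal stack replays
for example op1, op2, op3 fails at step 3: op3 pop() → empty is not legal there
for example op2, op1, op3 fails at step 3: op3 pop() → empty is not legal there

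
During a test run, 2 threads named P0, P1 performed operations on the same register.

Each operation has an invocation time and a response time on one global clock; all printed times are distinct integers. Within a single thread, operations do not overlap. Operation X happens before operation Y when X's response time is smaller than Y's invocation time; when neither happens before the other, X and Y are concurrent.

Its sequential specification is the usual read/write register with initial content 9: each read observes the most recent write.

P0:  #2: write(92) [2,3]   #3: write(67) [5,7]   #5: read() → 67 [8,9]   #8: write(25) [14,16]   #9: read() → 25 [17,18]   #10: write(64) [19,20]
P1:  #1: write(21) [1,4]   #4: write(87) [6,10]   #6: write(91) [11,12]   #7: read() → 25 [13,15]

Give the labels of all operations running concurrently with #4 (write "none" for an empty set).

#4 spans [6,10]; an op avoiding the whole window 6..10 is ordered, any other is concurrent
#1 [1,4]: before
#2 [2,3]: before
#3 [5,7]: concurrent
#5 [8,9]: concurrent
#6 [11,12]: after
#7 [13,15]: after
#8 [14,16]: after
#9 [17,18]: after
#10 [19,20]: after

#3, #5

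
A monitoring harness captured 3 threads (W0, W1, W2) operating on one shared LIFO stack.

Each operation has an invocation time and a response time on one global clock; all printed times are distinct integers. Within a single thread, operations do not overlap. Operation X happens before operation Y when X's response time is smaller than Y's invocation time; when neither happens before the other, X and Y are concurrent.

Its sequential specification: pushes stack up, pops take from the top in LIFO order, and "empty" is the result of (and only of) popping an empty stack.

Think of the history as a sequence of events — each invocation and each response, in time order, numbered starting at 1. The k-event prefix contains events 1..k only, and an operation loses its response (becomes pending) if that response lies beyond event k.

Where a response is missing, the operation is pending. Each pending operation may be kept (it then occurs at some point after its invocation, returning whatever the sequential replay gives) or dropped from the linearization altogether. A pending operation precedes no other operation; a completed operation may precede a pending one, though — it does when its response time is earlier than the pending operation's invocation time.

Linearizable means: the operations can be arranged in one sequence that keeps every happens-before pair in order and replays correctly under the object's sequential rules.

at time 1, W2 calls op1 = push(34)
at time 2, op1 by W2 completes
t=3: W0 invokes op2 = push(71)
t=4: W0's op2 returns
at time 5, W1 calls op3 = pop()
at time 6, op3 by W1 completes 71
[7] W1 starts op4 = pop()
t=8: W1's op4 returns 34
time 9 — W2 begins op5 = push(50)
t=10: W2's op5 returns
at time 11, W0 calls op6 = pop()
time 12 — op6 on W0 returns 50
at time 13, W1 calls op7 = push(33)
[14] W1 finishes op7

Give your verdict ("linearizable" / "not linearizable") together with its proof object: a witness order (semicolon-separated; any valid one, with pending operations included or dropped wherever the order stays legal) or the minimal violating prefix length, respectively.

linearizable — witness: op1; op2; op3; op4; op5; op6; op7

1. op1 push(34), leaving stack <34>
2. op2 push(71), leaving stack <34,71>
3. op3 pop() → 71, leaving stack <34>
4. op4 pop() → 34, leaving stack <>
5. op5 push(50), leaving stack <50>
6. op6 pop() → 50, leaving stack <>
7. op7 push(33), leaving stack <33>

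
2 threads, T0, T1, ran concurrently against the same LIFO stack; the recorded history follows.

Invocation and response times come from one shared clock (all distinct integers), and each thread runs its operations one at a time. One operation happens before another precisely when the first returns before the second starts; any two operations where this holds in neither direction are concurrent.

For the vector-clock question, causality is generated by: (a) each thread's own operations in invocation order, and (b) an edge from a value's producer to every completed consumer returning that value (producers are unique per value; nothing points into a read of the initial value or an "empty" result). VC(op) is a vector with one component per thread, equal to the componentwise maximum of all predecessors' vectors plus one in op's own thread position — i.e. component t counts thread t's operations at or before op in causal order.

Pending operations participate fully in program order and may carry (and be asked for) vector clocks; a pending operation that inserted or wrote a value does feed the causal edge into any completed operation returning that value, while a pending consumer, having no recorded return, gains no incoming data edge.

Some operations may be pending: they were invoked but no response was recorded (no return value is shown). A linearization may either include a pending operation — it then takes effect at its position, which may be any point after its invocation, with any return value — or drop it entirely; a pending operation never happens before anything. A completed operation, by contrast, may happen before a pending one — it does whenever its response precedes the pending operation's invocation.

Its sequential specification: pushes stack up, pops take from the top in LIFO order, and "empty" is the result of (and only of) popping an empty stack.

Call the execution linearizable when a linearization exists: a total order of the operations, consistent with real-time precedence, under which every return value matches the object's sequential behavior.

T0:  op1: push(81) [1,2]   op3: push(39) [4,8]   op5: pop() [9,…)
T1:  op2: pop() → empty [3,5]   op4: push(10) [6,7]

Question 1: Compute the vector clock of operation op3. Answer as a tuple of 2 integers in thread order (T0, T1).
Answer: (2, 0)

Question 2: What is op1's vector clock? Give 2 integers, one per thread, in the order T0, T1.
Answer: (1, 0)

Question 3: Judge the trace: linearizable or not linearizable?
not linearizable

through event 4 a valid linearization exists; event 5 (op2 responding at time 5) ends that
the completed operations (2 total) allow one real-time order; the LIFO stack replay rejects it
no escape via the 1 pending operation (op3): every completion choice fails
one such order, op1, op2 (pending dropped), breaks at step 2 where op2 pop() → empty is illegal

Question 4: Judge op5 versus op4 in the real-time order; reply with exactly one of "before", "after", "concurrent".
Answer: after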